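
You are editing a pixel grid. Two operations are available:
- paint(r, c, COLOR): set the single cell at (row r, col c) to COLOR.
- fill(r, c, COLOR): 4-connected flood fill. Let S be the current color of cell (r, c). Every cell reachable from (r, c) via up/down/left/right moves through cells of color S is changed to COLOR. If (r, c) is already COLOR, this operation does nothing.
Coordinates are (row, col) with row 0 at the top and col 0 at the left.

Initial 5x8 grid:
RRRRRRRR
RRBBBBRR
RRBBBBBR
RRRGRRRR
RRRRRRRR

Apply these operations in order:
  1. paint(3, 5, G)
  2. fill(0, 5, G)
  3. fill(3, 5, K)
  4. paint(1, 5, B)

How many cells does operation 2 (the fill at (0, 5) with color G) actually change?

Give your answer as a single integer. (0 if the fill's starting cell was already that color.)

After op 1 paint(3,5,G):
RRRRRRRR
RRBBBBRR
RRBBBBBR
RRRGRGRR
RRRRRRRR
After op 2 fill(0,5,G) [29 cells changed]:
GGGGGGGG
GGBBBBGG
GGBBBBBG
GGGGGGGG
GGGGGGGG

Answer: 29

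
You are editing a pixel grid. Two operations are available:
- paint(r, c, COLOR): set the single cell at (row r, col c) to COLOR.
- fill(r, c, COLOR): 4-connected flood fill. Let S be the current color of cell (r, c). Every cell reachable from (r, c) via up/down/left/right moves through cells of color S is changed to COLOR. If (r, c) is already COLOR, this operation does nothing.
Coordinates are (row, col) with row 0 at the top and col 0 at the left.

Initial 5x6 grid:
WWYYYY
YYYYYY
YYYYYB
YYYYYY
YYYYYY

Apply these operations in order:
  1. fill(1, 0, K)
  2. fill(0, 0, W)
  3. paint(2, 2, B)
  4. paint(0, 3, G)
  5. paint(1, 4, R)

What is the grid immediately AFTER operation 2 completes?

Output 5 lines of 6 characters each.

After op 1 fill(1,0,K) [27 cells changed]:
WWKKKK
KKKKKK
KKKKKB
KKKKKK
KKKKKK
After op 2 fill(0,0,W) [0 cells changed]:
WWKKKK
KKKKKK
KKKKKB
KKKKKK
KKKKKK

Answer: WWKKKK
KKKKKK
KKKKKB
KKKKKK
KKKKKK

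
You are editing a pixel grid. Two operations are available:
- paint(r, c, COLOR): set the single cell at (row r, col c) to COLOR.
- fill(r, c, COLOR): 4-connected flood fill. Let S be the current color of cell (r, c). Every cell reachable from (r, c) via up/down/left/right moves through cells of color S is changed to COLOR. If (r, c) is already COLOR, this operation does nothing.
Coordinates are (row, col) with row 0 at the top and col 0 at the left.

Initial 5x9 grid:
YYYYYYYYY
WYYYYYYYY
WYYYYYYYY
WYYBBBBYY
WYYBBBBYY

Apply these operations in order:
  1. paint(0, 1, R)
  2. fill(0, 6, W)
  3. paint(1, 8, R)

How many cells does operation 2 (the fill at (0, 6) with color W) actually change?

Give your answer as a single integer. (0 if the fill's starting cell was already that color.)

After op 1 paint(0,1,R):
YRYYYYYYY
WYYYYYYYY
WYYYYYYYY
WYYBBBBYY
WYYBBBBYY
After op 2 fill(0,6,W) [31 cells changed]:
YRWWWWWWW
WWWWWWWWW
WWWWWWWWW
WWWBBBBWW
WWWBBBBWW

Answer: 31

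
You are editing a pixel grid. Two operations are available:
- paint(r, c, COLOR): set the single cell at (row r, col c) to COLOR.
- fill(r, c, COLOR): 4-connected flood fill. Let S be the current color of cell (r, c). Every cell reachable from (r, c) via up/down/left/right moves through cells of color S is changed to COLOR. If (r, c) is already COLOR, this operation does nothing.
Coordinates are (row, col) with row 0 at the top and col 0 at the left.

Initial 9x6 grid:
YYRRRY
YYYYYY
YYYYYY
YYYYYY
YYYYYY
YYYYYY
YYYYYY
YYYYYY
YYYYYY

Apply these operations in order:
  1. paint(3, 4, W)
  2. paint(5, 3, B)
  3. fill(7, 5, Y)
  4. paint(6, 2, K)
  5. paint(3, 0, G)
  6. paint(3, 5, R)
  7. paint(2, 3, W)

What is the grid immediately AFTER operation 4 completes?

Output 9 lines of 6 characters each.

Answer: YYRRRY
YYYYYY
YYYYYY
YYYYWY
YYYYYY
YYYBYY
YYKYYY
YYYYYY
YYYYYY

Derivation:
After op 1 paint(3,4,W):
YYRRRY
YYYYYY
YYYYYY
YYYYWY
YYYYYY
YYYYYY
YYYYYY
YYYYYY
YYYYYY
After op 2 paint(5,3,B):
YYRRRY
YYYYYY
YYYYYY
YYYYWY
YYYYYY
YYYBYY
YYYYYY
YYYYYY
YYYYYY
After op 3 fill(7,5,Y) [0 cells changed]:
YYRRRY
YYYYYY
YYYYYY
YYYYWY
YYYYYY
YYYBYY
YYYYYY
YYYYYY
YYYYYY
After op 4 paint(6,2,K):
YYRRRY
YYYYYY
YYYYYY
YYYYWY
YYYYYY
YYYBYY
YYKYYY
YYYYYY
YYYYYY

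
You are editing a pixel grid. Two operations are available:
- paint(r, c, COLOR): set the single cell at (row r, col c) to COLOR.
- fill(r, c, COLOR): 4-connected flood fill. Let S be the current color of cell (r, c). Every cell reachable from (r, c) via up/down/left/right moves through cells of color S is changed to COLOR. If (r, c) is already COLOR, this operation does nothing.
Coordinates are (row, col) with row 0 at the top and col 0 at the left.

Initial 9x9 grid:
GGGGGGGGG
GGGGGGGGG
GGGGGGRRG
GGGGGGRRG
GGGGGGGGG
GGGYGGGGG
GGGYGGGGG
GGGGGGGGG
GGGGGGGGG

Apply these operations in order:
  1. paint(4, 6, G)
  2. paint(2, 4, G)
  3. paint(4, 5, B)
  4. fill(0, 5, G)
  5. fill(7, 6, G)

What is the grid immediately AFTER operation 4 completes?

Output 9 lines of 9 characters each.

Answer: GGGGGGGGG
GGGGGGGGG
GGGGGGRRG
GGGGGGRRG
GGGGGBGGG
GGGYGGGGG
GGGYGGGGG
GGGGGGGGG
GGGGGGGGG

Derivation:
After op 1 paint(4,6,G):
GGGGGGGGG
GGGGGGGGG
GGGGGGRRG
GGGGGGRRG
GGGGGGGGG
GGGYGGGGG
GGGYGGGGG
GGGGGGGGG
GGGGGGGGG
After op 2 paint(2,4,G):
GGGGGGGGG
GGGGGGGGG
GGGGGGRRG
GGGGGGRRG
GGGGGGGGG
GGGYGGGGG
GGGYGGGGG
GGGGGGGGG
GGGGGGGGG
After op 3 paint(4,5,B):
GGGGGGGGG
GGGGGGGGG
GGGGGGRRG
GGGGGGRRG
GGGGGBGGG
GGGYGGGGG
GGGYGGGGG
GGGGGGGGG
GGGGGGGGG
After op 4 fill(0,5,G) [0 cells changed]:
GGGGGGGGG
GGGGGGGGG
GGGGGGRRG
GGGGGGRRG
GGGGGBGGG
GGGYGGGGG
GGGYGGGGG
GGGGGGGGG
GGGGGGGGG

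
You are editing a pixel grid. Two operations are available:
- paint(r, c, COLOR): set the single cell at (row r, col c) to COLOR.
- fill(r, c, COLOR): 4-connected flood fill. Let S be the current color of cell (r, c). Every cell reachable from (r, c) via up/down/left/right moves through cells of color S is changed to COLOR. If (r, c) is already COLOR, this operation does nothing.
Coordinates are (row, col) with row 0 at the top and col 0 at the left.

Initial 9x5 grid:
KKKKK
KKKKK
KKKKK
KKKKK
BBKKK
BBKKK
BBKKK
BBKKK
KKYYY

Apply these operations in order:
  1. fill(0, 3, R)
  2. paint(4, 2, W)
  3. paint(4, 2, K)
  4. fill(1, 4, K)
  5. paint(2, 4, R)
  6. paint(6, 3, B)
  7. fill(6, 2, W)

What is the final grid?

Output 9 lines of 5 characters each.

Answer: WWWWW
WWWWW
WWWWR
WWWWW
BBWWW
BBWWW
BBWBW
BBWWW
KKYYY

Derivation:
After op 1 fill(0,3,R) [32 cells changed]:
RRRRR
RRRRR
RRRRR
RRRRR
BBRRR
BBRRR
BBRRR
BBRRR
KKYYY
After op 2 paint(4,2,W):
RRRRR
RRRRR
RRRRR
RRRRR
BBWRR
BBRRR
BBRRR
BBRRR
KKYYY
After op 3 paint(4,2,K):
RRRRR
RRRRR
RRRRR
RRRRR
BBKRR
BBRRR
BBRRR
BBRRR
KKYYY
After op 4 fill(1,4,K) [31 cells changed]:
KKKKK
KKKKK
KKKKK
KKKKK
BBKKK
BBKKK
BBKKK
BBKKK
KKYYY
After op 5 paint(2,4,R):
KKKKK
KKKKK
KKKKR
KKKKK
BBKKK
BBKKK
BBKKK
BBKKK
KKYYY
After op 6 paint(6,3,B):
KKKKK
KKKKK
KKKKR
KKKKK
BBKKK
BBKKK
BBKBK
BBKKK
KKYYY
After op 7 fill(6,2,W) [30 cells changed]:
WWWWW
WWWWW
WWWWR
WWWWW
BBWWW
BBWWW
BBWBW
BBWWW
KKYYY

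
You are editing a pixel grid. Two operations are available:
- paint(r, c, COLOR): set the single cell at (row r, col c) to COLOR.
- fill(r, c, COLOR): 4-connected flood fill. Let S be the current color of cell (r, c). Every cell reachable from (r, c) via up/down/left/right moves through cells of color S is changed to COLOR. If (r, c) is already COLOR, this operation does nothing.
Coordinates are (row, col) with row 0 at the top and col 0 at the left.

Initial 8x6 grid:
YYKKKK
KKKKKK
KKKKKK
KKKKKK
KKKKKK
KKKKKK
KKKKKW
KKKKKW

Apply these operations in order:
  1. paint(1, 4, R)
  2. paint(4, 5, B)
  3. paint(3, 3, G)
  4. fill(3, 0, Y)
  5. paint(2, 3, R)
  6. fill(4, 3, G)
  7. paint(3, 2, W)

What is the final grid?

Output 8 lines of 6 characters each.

After op 1 paint(1,4,R):
YYKKKK
KKKKRK
KKKKKK
KKKKKK
KKKKKK
KKKKKK
KKKKKW
KKKKKW
After op 2 paint(4,5,B):
YYKKKK
KKKKRK
KKKKKK
KKKKKK
KKKKKB
KKKKKK
KKKKKW
KKKKKW
After op 3 paint(3,3,G):
YYKKKK
KKKKRK
KKKKKK
KKKGKK
KKKKKB
KKKKKK
KKKKKW
KKKKKW
After op 4 fill(3,0,Y) [41 cells changed]:
YYYYYY
YYYYRY
YYYYYY
YYYGYY
YYYYYB
YYYYYY
YYYYYW
YYYYYW
After op 5 paint(2,3,R):
YYYYYY
YYYYRY
YYYRYY
YYYGYY
YYYYYB
YYYYYY
YYYYYW
YYYYYW
After op 6 fill(4,3,G) [42 cells changed]:
GGGGGG
GGGGRG
GGGRGG
GGGGGG
GGGGGB
GGGGGG
GGGGGW
GGGGGW
After op 7 paint(3,2,W):
GGGGGG
GGGGRG
GGGRGG
GGWGGG
GGGGGB
GGGGGG
GGGGGW
GGGGGW

Answer: GGGGGG
GGGGRG
GGGRGG
GGWGGG
GGGGGB
GGGGGG
GGGGGW
GGGGGW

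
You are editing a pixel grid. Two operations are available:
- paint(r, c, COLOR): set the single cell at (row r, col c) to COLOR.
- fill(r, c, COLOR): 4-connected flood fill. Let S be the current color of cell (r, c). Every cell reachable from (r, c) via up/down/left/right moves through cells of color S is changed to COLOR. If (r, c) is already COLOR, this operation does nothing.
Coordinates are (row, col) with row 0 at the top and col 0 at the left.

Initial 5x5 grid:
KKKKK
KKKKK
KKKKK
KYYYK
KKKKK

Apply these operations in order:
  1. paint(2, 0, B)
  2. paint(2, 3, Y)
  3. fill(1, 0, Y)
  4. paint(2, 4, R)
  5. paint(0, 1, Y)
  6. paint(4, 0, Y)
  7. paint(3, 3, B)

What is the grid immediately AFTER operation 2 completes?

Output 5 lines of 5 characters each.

Answer: KKKKK
KKKKK
BKKYK
KYYYK
KKKKK

Derivation:
After op 1 paint(2,0,B):
KKKKK
KKKKK
BKKKK
KYYYK
KKKKK
After op 2 paint(2,3,Y):
KKKKK
KKKKK
BKKYK
KYYYK
KKKKK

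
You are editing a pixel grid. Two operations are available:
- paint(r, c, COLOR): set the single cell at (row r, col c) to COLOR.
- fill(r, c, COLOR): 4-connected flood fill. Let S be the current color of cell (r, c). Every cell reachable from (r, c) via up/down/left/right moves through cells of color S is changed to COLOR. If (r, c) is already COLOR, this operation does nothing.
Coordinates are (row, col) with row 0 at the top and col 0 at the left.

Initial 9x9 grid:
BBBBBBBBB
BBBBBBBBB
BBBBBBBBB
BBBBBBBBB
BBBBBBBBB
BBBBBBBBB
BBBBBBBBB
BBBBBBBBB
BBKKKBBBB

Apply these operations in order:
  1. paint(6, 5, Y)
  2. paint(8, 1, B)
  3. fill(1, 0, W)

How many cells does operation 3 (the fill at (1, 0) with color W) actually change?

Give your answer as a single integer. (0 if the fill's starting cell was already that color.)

After op 1 paint(6,5,Y):
BBBBBBBBB
BBBBBBBBB
BBBBBBBBB
BBBBBBBBB
BBBBBBBBB
BBBBBBBBB
BBBBBYBBB
BBBBBBBBB
BBKKKBBBB
After op 2 paint(8,1,B):
BBBBBBBBB
BBBBBBBBB
BBBBBBBBB
BBBBBBBBB
BBBBBBBBB
BBBBBBBBB
BBBBBYBBB
BBBBBBBBB
BBKKKBBBB
After op 3 fill(1,0,W) [77 cells changed]:
WWWWWWWWW
WWWWWWWWW
WWWWWWWWW
WWWWWWWWW
WWWWWWWWW
WWWWWWWWW
WWWWWYWWW
WWWWWWWWW
WWKKKWWWW

Answer: 77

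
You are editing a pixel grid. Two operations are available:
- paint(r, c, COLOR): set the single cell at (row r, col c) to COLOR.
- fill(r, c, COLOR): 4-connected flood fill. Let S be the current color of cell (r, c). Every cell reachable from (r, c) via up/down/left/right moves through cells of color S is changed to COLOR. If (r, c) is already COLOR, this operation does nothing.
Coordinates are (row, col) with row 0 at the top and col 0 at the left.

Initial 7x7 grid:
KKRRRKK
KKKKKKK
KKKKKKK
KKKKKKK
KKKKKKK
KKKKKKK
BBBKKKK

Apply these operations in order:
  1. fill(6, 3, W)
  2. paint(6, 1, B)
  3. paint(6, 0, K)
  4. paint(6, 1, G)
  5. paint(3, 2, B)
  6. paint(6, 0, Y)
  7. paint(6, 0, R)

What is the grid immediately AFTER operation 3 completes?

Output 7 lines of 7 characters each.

After op 1 fill(6,3,W) [43 cells changed]:
WWRRRWW
WWWWWWW
WWWWWWW
WWWWWWW
WWWWWWW
WWWWWWW
BBBWWWW
After op 2 paint(6,1,B):
WWRRRWW
WWWWWWW
WWWWWWW
WWWWWWW
WWWWWWW
WWWWWWW
BBBWWWW
After op 3 paint(6,0,K):
WWRRRWW
WWWWWWW
WWWWWWW
WWWWWWW
WWWWWWW
WWWWWWW
KBBWWWW

Answer: WWRRRWW
WWWWWWW
WWWWWWW
WWWWWWW
WWWWWWW
WWWWWWW
KBBWWWW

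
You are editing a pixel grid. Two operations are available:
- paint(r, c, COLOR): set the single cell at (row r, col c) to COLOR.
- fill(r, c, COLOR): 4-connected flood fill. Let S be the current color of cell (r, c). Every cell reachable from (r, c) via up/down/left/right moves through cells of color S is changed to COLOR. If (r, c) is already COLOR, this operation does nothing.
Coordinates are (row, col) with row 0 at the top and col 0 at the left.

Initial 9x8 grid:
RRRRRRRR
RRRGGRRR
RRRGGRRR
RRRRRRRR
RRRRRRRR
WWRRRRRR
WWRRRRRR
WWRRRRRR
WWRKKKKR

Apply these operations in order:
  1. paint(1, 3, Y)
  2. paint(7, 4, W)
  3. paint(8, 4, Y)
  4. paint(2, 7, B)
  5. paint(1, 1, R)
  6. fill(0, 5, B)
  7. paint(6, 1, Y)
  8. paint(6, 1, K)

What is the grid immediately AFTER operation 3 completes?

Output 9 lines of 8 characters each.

After op 1 paint(1,3,Y):
RRRRRRRR
RRRYGRRR
RRRGGRRR
RRRRRRRR
RRRRRRRR
WWRRRRRR
WWRRRRRR
WWRRRRRR
WWRKKKKR
After op 2 paint(7,4,W):
RRRRRRRR
RRRYGRRR
RRRGGRRR
RRRRRRRR
RRRRRRRR
WWRRRRRR
WWRRRRRR
WWRRWRRR
WWRKKKKR
After op 3 paint(8,4,Y):
RRRRRRRR
RRRYGRRR
RRRGGRRR
RRRRRRRR
RRRRRRRR
WWRRRRRR
WWRRRRRR
WWRRWRRR
WWRKYKKR

Answer: RRRRRRRR
RRRYGRRR
RRRGGRRR
RRRRRRRR
RRRRRRRR
WWRRRRRR
WWRRRRRR
WWRRWRRR
WWRKYKKR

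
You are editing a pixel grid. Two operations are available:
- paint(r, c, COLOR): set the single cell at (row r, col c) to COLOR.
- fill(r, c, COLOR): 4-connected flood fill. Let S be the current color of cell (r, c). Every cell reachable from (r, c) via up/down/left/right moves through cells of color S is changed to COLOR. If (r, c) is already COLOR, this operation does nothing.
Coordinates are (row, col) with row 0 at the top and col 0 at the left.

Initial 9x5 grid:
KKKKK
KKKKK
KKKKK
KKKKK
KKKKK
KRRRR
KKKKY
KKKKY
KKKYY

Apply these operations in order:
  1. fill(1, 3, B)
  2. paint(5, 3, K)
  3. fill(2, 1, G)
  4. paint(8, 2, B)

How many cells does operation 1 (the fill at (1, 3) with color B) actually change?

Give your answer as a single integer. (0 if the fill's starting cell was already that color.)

After op 1 fill(1,3,B) [37 cells changed]:
BBBBB
BBBBB
BBBBB
BBBBB
BBBBB
BRRRR
BBBBY
BBBBY
BBBYY

Answer: 37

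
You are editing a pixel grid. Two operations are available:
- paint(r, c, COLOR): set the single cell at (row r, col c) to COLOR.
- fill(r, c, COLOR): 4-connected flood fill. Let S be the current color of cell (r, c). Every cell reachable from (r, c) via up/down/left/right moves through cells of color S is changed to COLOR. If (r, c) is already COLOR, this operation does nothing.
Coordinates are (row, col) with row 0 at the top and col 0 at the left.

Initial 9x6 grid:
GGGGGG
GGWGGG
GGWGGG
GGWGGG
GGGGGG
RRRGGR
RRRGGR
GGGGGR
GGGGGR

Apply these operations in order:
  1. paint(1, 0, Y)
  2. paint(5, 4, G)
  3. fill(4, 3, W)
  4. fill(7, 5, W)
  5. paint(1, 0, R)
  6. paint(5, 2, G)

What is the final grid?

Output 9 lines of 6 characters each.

After op 1 paint(1,0,Y):
GGGGGG
YGWGGG
GGWGGG
GGWGGG
GGGGGG
RRRGGR
RRRGGR
GGGGGR
GGGGGR
After op 2 paint(5,4,G):
GGGGGG
YGWGGG
GGWGGG
GGWGGG
GGGGGG
RRRGGR
RRRGGR
GGGGGR
GGGGGR
After op 3 fill(4,3,W) [40 cells changed]:
WWWWWW
YWWWWW
WWWWWW
WWWWWW
WWWWWW
RRRWWR
RRRWWR
WWWWWR
WWWWWR
After op 4 fill(7,5,W) [4 cells changed]:
WWWWWW
YWWWWW
WWWWWW
WWWWWW
WWWWWW
RRRWWW
RRRWWW
WWWWWW
WWWWWW
After op 5 paint(1,0,R):
WWWWWW
RWWWWW
WWWWWW
WWWWWW
WWWWWW
RRRWWW
RRRWWW
WWWWWW
WWWWWW
After op 6 paint(5,2,G):
WWWWWW
RWWWWW
WWWWWW
WWWWWW
WWWWWW
RRGWWW
RRRWWW
WWWWWW
WWWWWW

Answer: WWWWWW
RWWWWW
WWWWWW
WWWWWW
WWWWWW
RRGWWW
RRRWWW
WWWWWW
WWWWWW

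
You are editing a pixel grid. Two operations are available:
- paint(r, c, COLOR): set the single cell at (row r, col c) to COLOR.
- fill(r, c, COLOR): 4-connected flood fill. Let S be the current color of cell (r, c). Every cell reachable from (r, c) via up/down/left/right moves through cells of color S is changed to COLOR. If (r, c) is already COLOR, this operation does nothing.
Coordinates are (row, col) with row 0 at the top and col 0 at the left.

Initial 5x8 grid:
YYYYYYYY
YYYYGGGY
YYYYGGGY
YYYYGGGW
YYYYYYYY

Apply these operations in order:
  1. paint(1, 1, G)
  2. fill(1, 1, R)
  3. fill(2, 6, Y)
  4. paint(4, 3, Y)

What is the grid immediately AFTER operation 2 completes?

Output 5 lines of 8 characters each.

Answer: YYYYYYYY
YRYYGGGY
YYYYGGGY
YYYYGGGW
YYYYYYYY

Derivation:
After op 1 paint(1,1,G):
YYYYYYYY
YGYYGGGY
YYYYGGGY
YYYYGGGW
YYYYYYYY
After op 2 fill(1,1,R) [1 cells changed]:
YYYYYYYY
YRYYGGGY
YYYYGGGY
YYYYGGGW
YYYYYYYY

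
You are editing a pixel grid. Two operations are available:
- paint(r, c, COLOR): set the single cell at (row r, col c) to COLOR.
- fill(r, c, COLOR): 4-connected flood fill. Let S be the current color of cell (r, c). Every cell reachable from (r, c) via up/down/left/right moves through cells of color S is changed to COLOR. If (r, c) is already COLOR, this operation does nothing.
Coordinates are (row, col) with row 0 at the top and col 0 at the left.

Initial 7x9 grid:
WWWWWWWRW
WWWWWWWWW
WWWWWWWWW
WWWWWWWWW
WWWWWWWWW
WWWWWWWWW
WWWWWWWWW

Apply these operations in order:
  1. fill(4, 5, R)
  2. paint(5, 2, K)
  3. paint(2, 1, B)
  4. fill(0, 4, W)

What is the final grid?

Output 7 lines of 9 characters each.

After op 1 fill(4,5,R) [62 cells changed]:
RRRRRRRRR
RRRRRRRRR
RRRRRRRRR
RRRRRRRRR
RRRRRRRRR
RRRRRRRRR
RRRRRRRRR
After op 2 paint(5,2,K):
RRRRRRRRR
RRRRRRRRR
RRRRRRRRR
RRRRRRRRR
RRRRRRRRR
RRKRRRRRR
RRRRRRRRR
After op 3 paint(2,1,B):
RRRRRRRRR
RRRRRRRRR
RBRRRRRRR
RRRRRRRRR
RRRRRRRRR
RRKRRRRRR
RRRRRRRRR
After op 4 fill(0,4,W) [61 cells changed]:
WWWWWWWWW
WWWWWWWWW
WBWWWWWWW
WWWWWWWWW
WWWWWWWWW
WWKWWWWWW
WWWWWWWWW

Answer: WWWWWWWWW
WWWWWWWWW
WBWWWWWWW
WWWWWWWWW
WWWWWWWWW
WWKWWWWWW
WWWWWWWWW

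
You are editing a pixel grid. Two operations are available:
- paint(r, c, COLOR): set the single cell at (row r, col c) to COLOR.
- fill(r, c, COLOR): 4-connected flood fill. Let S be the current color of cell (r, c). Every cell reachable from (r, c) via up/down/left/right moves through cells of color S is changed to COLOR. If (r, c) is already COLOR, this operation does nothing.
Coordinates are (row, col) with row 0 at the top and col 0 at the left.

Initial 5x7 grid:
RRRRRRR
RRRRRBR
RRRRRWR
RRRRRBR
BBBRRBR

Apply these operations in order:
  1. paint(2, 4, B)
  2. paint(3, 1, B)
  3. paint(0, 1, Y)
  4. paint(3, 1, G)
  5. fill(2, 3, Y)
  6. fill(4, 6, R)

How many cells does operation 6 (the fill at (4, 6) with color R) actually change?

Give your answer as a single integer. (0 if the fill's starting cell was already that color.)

Answer: 26

Derivation:
After op 1 paint(2,4,B):
RRRRRRR
RRRRRBR
RRRRBWR
RRRRRBR
BBBRRBR
After op 2 paint(3,1,B):
RRRRRRR
RRRRRBR
RRRRBWR
RBRRRBR
BBBRRBR
After op 3 paint(0,1,Y):
RYRRRRR
RRRRRBR
RRRRBWR
RBRRRBR
BBBRRBR
After op 4 paint(3,1,G):
RYRRRRR
RRRRRBR
RRRRBWR
RGRRRBR
BBBRRBR
After op 5 fill(2,3,Y) [25 cells changed]:
YYYYYYY
YYYYYBY
YYYYBWY
YGYYYBY
BBBYYBY
After op 6 fill(4,6,R) [26 cells changed]:
RRRRRRR
RRRRRBR
RRRRBWR
RGRRRBR
BBBRRBR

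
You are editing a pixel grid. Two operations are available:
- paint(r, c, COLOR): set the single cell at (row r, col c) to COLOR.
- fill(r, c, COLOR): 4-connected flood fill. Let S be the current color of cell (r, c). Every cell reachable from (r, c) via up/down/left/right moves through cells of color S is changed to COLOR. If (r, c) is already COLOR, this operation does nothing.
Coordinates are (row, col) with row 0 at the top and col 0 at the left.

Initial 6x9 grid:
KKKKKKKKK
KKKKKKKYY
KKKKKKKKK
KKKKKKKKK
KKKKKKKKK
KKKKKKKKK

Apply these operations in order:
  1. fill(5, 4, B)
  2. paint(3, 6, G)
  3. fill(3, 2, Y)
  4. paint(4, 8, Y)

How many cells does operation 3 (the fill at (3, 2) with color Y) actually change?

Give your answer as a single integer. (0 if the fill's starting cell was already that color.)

Answer: 51

Derivation:
After op 1 fill(5,4,B) [52 cells changed]:
BBBBBBBBB
BBBBBBBYY
BBBBBBBBB
BBBBBBBBB
BBBBBBBBB
BBBBBBBBB
After op 2 paint(3,6,G):
BBBBBBBBB
BBBBBBBYY
BBBBBBBBB
BBBBBBGBB
BBBBBBBBB
BBBBBBBBB
After op 3 fill(3,2,Y) [51 cells changed]:
YYYYYYYYY
YYYYYYYYY
YYYYYYYYY
YYYYYYGYY
YYYYYYYYY
YYYYYYYYY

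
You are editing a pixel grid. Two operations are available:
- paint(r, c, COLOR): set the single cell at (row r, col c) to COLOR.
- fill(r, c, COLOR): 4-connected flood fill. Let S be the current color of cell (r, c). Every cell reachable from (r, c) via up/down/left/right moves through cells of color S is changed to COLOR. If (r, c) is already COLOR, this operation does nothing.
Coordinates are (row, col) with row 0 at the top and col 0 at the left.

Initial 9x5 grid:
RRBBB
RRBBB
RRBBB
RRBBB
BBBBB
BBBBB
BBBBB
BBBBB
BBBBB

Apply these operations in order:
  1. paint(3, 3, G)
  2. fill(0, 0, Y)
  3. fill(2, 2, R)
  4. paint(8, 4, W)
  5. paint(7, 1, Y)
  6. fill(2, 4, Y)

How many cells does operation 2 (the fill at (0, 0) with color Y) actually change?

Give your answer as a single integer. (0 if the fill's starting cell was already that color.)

Answer: 8

Derivation:
After op 1 paint(3,3,G):
RRBBB
RRBBB
RRBBB
RRBGB
BBBBB
BBBBB
BBBBB
BBBBB
BBBBB
After op 2 fill(0,0,Y) [8 cells changed]:
YYBBB
YYBBB
YYBBB
YYBGB
BBBBB
BBBBB
BBBBB
BBBBB
BBBBB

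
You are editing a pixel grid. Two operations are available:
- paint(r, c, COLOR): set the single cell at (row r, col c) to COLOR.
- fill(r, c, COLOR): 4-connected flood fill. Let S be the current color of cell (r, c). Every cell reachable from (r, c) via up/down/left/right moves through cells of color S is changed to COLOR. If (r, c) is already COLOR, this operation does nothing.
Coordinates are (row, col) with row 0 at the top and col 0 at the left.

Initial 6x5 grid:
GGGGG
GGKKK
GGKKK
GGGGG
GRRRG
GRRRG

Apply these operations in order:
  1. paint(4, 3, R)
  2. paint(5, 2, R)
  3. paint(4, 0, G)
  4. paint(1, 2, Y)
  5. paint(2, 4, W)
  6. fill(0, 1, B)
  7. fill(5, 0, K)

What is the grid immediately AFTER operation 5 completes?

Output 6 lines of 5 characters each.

Answer: GGGGG
GGYKK
GGKKW
GGGGG
GRRRG
GRRRG

Derivation:
After op 1 paint(4,3,R):
GGGGG
GGKKK
GGKKK
GGGGG
GRRRG
GRRRG
After op 2 paint(5,2,R):
GGGGG
GGKKK
GGKKK
GGGGG
GRRRG
GRRRG
After op 3 paint(4,0,G):
GGGGG
GGKKK
GGKKK
GGGGG
GRRRG
GRRRG
After op 4 paint(1,2,Y):
GGGGG
GGYKK
GGKKK
GGGGG
GRRRG
GRRRG
After op 5 paint(2,4,W):
GGGGG
GGYKK
GGKKW
GGGGG
GRRRG
GRRRG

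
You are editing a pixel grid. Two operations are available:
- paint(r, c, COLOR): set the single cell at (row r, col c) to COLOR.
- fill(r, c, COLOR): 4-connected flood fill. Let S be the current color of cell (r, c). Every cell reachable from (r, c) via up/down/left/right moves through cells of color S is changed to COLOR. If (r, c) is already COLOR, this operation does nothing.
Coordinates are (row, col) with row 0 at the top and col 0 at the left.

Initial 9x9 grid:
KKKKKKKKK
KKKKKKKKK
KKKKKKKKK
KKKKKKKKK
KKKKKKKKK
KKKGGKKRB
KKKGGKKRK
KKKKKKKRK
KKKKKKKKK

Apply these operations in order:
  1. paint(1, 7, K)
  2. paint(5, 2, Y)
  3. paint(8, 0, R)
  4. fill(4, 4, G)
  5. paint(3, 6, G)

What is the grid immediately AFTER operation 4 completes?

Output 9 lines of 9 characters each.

After op 1 paint(1,7,K):
KKKKKKKKK
KKKKKKKKK
KKKKKKKKK
KKKKKKKKK
KKKKKKKKK
KKKGGKKRB
KKKGGKKRK
KKKKKKKRK
KKKKKKKKK
After op 2 paint(5,2,Y):
KKKKKKKKK
KKKKKKKKK
KKKKKKKKK
KKKKKKKKK
KKKKKKKKK
KKYGGKKRB
KKKGGKKRK
KKKKKKKRK
KKKKKKKKK
After op 3 paint(8,0,R):
KKKKKKKKK
KKKKKKKKK
KKKKKKKKK
KKKKKKKKK
KKKKKKKKK
KKYGGKKRB
KKKGGKKRK
KKKKKKKRK
RKKKKKKKK
After op 4 fill(4,4,G) [71 cells changed]:
GGGGGGGGG
GGGGGGGGG
GGGGGGGGG
GGGGGGGGG
GGGGGGGGG
GGYGGGGRB
GGGGGGGRG
GGGGGGGRG
RGGGGGGGG

Answer: GGGGGGGGG
GGGGGGGGG
GGGGGGGGG
GGGGGGGGG
GGGGGGGGG
GGYGGGGRB
GGGGGGGRG
GGGGGGGRG
RGGGGGGGG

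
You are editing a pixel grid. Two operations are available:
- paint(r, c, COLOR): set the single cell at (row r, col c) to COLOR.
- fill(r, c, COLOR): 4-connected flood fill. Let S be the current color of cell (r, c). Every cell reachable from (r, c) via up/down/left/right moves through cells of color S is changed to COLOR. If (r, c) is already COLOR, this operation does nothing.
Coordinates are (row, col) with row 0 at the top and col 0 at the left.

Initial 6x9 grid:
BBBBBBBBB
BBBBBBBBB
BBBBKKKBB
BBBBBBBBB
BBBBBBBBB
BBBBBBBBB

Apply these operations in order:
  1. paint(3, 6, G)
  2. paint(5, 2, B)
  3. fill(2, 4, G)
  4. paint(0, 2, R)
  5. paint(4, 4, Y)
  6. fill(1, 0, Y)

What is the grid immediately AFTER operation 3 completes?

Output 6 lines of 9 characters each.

After op 1 paint(3,6,G):
BBBBBBBBB
BBBBBBBBB
BBBBKKKBB
BBBBBBGBB
BBBBBBBBB
BBBBBBBBB
After op 2 paint(5,2,B):
BBBBBBBBB
BBBBBBBBB
BBBBKKKBB
BBBBBBGBB
BBBBBBBBB
BBBBBBBBB
After op 3 fill(2,4,G) [3 cells changed]:
BBBBBBBBB
BBBBBBBBB
BBBBGGGBB
BBBBBBGBB
BBBBBBBBB
BBBBBBBBB

Answer: BBBBBBBBB
BBBBBBBBB
BBBBGGGBB
BBBBBBGBB
BBBBBBBBB
BBBBBBBBB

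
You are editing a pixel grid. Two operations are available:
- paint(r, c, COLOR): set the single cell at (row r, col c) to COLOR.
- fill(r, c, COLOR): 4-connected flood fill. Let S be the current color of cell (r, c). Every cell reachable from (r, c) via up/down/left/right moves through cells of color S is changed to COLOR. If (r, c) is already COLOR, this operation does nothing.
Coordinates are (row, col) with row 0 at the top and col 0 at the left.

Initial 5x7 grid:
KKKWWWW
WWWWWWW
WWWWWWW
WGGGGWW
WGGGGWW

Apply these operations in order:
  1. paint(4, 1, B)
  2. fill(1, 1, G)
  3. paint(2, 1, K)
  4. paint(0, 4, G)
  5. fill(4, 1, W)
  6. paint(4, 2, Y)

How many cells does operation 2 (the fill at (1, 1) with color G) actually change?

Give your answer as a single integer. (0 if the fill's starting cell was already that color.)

Answer: 24

Derivation:
After op 1 paint(4,1,B):
KKKWWWW
WWWWWWW
WWWWWWW
WGGGGWW
WBGGGWW
After op 2 fill(1,1,G) [24 cells changed]:
KKKGGGG
GGGGGGG
GGGGGGG
GGGGGGG
GBGGGGG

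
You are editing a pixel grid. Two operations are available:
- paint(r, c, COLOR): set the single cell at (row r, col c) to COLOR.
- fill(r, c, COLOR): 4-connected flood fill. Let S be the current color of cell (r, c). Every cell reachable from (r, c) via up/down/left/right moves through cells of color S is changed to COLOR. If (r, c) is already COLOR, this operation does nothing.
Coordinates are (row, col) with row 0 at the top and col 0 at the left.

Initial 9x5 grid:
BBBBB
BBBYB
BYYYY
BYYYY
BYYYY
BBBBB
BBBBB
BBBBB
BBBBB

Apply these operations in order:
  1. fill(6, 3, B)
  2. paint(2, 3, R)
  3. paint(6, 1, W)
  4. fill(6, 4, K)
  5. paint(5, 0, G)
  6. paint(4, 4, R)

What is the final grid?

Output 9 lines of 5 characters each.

After op 1 fill(6,3,B) [0 cells changed]:
BBBBB
BBBYB
BYYYY
BYYYY
BYYYY
BBBBB
BBBBB
BBBBB
BBBBB
After op 2 paint(2,3,R):
BBBBB
BBBYB
BYYRY
BYYYY
BYYYY
BBBBB
BBBBB
BBBBB
BBBBB
After op 3 paint(6,1,W):
BBBBB
BBBYB
BYYRY
BYYYY
BYYYY
BBBBB
BWBBB
BBBBB
BBBBB
After op 4 fill(6,4,K) [31 cells changed]:
KKKKK
KKKYK
KYYRY
KYYYY
KYYYY
KKKKK
KWKKK
KKKKK
KKKKK
After op 5 paint(5,0,G):
KKKKK
KKKYK
KYYRY
KYYYY
KYYYY
GKKKK
KWKKK
KKKKK
KKKKK
After op 6 paint(4,4,R):
KKKKK
KKKYK
KYYRY
KYYYY
KYYYR
GKKKK
KWKKK
KKKKK
KKKKK

Answer: KKKKK
KKKYK
KYYRY
KYYYY
KYYYR
GKKKK
KWKKK
KKKKK
KKKKK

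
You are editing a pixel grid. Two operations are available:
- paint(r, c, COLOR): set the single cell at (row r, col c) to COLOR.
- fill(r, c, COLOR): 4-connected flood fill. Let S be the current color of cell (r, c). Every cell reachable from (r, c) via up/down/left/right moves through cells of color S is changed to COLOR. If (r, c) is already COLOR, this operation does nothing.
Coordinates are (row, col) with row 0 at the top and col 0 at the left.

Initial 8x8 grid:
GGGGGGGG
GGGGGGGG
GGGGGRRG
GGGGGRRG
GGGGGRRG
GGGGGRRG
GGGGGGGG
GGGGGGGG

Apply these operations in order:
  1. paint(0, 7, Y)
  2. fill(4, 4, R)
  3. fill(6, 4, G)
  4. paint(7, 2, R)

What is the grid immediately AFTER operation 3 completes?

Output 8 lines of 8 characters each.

Answer: GGGGGGGY
GGGGGGGG
GGGGGGGG
GGGGGGGG
GGGGGGGG
GGGGGGGG
GGGGGGGG
GGGGGGGG

Derivation:
After op 1 paint(0,7,Y):
GGGGGGGY
GGGGGGGG
GGGGGRRG
GGGGGRRG
GGGGGRRG
GGGGGRRG
GGGGGGGG
GGGGGGGG
After op 2 fill(4,4,R) [55 cells changed]:
RRRRRRRY
RRRRRRRR
RRRRRRRR
RRRRRRRR
RRRRRRRR
RRRRRRRR
RRRRRRRR
RRRRRRRR
After op 3 fill(6,4,G) [63 cells changed]:
GGGGGGGY
GGGGGGGG
GGGGGGGG
GGGGGGGG
GGGGGGGG
GGGGGGGG
GGGGGGGG
GGGGGGGG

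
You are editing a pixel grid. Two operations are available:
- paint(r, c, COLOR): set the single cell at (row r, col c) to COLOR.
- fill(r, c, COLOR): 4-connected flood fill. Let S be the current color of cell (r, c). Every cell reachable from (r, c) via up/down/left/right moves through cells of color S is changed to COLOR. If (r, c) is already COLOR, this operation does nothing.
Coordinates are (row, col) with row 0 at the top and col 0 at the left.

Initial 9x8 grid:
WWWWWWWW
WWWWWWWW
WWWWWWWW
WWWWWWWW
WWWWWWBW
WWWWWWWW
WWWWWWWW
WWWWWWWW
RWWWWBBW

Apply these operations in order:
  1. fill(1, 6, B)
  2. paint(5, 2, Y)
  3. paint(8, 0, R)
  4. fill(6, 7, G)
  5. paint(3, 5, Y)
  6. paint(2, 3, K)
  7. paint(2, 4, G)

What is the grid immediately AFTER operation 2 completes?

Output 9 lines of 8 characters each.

Answer: BBBBBBBB
BBBBBBBB
BBBBBBBB
BBBBBBBB
BBBBBBBB
BBYBBBBB
BBBBBBBB
BBBBBBBB
RBBBBBBB

Derivation:
After op 1 fill(1,6,B) [68 cells changed]:
BBBBBBBB
BBBBBBBB
BBBBBBBB
BBBBBBBB
BBBBBBBB
BBBBBBBB
BBBBBBBB
BBBBBBBB
RBBBBBBB
After op 2 paint(5,2,Y):
BBBBBBBB
BBBBBBBB
BBBBBBBB
BBBBBBBB
BBBBBBBB
BBYBBBBB
BBBBBBBB
BBBBBBBB
RBBBBBBB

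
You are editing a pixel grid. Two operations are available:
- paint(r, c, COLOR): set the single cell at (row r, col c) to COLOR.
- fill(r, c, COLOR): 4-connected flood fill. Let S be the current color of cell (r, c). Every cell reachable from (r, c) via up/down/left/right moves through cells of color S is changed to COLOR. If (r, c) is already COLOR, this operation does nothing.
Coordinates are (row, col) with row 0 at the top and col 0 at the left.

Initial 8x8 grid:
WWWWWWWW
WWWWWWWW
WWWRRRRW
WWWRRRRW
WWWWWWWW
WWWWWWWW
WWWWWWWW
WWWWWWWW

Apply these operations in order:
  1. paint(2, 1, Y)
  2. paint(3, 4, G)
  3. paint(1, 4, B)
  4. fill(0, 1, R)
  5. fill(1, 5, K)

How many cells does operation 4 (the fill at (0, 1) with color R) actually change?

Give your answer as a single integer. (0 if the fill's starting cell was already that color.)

After op 1 paint(2,1,Y):
WWWWWWWW
WWWWWWWW
WYWRRRRW
WWWRRRRW
WWWWWWWW
WWWWWWWW
WWWWWWWW
WWWWWWWW
After op 2 paint(3,4,G):
WWWWWWWW
WWWWWWWW
WYWRRRRW
WWWRGRRW
WWWWWWWW
WWWWWWWW
WWWWWWWW
WWWWWWWW
After op 3 paint(1,4,B):
WWWWWWWW
WWWWBWWW
WYWRRRRW
WWWRGRRW
WWWWWWWW
WWWWWWWW
WWWWWWWW
WWWWWWWW
After op 4 fill(0,1,R) [54 cells changed]:
RRRRRRRR
RRRRBRRR
RYRRRRRR
RRRRGRRR
RRRRRRRR
RRRRRRRR
RRRRRRRR
RRRRRRRR

Answer: 54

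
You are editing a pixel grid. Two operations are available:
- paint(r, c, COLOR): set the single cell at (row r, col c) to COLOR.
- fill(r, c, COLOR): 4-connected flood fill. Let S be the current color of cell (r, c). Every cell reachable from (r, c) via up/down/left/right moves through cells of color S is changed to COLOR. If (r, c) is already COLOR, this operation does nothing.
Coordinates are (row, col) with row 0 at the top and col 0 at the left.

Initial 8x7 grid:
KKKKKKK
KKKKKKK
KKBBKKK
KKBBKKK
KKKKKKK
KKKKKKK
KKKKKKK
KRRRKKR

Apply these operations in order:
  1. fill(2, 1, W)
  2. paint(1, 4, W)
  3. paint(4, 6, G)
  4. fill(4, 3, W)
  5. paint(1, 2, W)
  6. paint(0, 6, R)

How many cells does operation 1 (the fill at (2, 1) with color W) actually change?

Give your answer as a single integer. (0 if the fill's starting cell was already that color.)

Answer: 48

Derivation:
After op 1 fill(2,1,W) [48 cells changed]:
WWWWWWW
WWWWWWW
WWBBWWW
WWBBWWW
WWWWWWW
WWWWWWW
WWWWWWW
WRRRWWR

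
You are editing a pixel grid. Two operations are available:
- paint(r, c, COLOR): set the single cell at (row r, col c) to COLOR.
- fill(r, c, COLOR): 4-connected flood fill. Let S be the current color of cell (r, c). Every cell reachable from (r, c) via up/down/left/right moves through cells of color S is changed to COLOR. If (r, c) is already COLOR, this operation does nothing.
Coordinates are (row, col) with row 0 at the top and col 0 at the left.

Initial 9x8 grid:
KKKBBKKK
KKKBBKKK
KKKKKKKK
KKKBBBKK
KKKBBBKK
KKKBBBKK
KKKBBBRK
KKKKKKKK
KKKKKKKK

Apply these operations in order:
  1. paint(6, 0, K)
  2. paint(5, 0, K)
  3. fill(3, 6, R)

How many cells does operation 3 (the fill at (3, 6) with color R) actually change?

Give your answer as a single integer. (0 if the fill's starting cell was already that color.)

After op 1 paint(6,0,K):
KKKBBKKK
KKKBBKKK
KKKKKKKK
KKKBBBKK
KKKBBBKK
KKKBBBKK
KKKBBBRK
KKKKKKKK
KKKKKKKK
After op 2 paint(5,0,K):
KKKBBKKK
KKKBBKKK
KKKKKKKK
KKKBBBKK
KKKBBBKK
KKKBBBKK
KKKBBBRK
KKKKKKKK
KKKKKKKK
After op 3 fill(3,6,R) [55 cells changed]:
RRRBBRRR
RRRBBRRR
RRRRRRRR
RRRBBBRR
RRRBBBRR
RRRBBBRR
RRRBBBRR
RRRRRRRR
RRRRRRRR

Answer: 55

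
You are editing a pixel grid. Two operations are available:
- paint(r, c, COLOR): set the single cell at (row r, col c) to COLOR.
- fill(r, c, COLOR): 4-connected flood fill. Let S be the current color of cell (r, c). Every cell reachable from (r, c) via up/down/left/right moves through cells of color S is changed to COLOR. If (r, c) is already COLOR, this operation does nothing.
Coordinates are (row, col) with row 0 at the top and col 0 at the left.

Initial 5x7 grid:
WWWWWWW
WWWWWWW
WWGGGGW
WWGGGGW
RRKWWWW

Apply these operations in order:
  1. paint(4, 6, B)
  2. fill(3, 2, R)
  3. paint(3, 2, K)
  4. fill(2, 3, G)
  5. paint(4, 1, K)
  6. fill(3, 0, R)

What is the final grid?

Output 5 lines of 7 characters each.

Answer: RRRRRRR
RRRRRRR
RRGGGGR
RRKGGGR
RKKWWWB

Derivation:
After op 1 paint(4,6,B):
WWWWWWW
WWWWWWW
WWGGGGW
WWGGGGW
RRKWWWB
After op 2 fill(3,2,R) [8 cells changed]:
WWWWWWW
WWWWWWW
WWRRRRW
WWRRRRW
RRKWWWB
After op 3 paint(3,2,K):
WWWWWWW
WWWWWWW
WWRRRRW
WWKRRRW
RRKWWWB
After op 4 fill(2,3,G) [7 cells changed]:
WWWWWWW
WWWWWWW
WWGGGGW
WWKGGGW
RRKWWWB
After op 5 paint(4,1,K):
WWWWWWW
WWWWWWW
WWGGGGW
WWKGGGW
RKKWWWB
After op 6 fill(3,0,R) [20 cells changed]:
RRRRRRR
RRRRRRR
RRGGGGR
RRKGGGR
RKKWWWB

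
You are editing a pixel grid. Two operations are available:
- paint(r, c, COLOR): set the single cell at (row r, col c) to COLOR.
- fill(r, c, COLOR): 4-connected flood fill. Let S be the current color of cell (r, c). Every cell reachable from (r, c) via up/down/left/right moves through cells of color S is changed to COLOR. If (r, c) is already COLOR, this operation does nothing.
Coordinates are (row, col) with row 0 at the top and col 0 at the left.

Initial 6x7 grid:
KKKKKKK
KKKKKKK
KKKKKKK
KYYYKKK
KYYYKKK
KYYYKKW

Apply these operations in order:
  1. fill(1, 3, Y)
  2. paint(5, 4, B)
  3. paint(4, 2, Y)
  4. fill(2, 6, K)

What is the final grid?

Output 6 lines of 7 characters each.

Answer: KKKKKKK
KKKKKKK
KKKKKKK
KKKKKKK
KKKKKKK
KKKKBKW

Derivation:
After op 1 fill(1,3,Y) [32 cells changed]:
YYYYYYY
YYYYYYY
YYYYYYY
YYYYYYY
YYYYYYY
YYYYYYW
After op 2 paint(5,4,B):
YYYYYYY
YYYYYYY
YYYYYYY
YYYYYYY
YYYYYYY
YYYYBYW
After op 3 paint(4,2,Y):
YYYYYYY
YYYYYYY
YYYYYYY
YYYYYYY
YYYYYYY
YYYYBYW
After op 4 fill(2,6,K) [40 cells changed]:
KKKKKKK
KKKKKKK
KKKKKKK
KKKKKKK
KKKKKKK
KKKKBKW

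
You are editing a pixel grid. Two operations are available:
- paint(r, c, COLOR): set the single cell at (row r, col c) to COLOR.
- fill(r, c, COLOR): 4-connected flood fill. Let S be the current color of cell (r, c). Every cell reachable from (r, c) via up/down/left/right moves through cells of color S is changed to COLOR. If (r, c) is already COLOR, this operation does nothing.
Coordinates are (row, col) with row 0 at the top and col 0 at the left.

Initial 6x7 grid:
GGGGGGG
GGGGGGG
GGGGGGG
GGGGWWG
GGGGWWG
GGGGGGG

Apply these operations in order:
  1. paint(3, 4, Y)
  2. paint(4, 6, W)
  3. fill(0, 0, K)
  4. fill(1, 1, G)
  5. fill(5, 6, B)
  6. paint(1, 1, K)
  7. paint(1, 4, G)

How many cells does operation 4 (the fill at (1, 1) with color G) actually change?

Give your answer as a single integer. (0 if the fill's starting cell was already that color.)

After op 1 paint(3,4,Y):
GGGGGGG
GGGGGGG
GGGGGGG
GGGGYWG
GGGGWWG
GGGGGGG
After op 2 paint(4,6,W):
GGGGGGG
GGGGGGG
GGGGGGG
GGGGYWG
GGGGWWW
GGGGGGG
After op 3 fill(0,0,K) [37 cells changed]:
KKKKKKK
KKKKKKK
KKKKKKK
KKKKYWK
KKKKWWW
KKKKKKK
After op 4 fill(1,1,G) [37 cells changed]:
GGGGGGG
GGGGGGG
GGGGGGG
GGGGYWG
GGGGWWW
GGGGGGG

Answer: 37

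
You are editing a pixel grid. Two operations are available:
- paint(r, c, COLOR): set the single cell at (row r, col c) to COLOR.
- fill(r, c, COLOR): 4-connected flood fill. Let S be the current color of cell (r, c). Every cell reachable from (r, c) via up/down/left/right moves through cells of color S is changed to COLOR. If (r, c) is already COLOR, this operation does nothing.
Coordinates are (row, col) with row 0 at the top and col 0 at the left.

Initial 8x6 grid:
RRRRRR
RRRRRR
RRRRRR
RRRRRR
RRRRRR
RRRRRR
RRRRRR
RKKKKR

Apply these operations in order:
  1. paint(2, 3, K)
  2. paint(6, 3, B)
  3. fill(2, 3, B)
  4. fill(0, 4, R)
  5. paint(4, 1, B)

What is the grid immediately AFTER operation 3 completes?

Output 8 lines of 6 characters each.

After op 1 paint(2,3,K):
RRRRRR
RRRRRR
RRRKRR
RRRRRR
RRRRRR
RRRRRR
RRRRRR
RKKKKR
After op 2 paint(6,3,B):
RRRRRR
RRRRRR
RRRKRR
RRRRRR
RRRRRR
RRRRRR
RRRBRR
RKKKKR
After op 3 fill(2,3,B) [1 cells changed]:
RRRRRR
RRRRRR
RRRBRR
RRRRRR
RRRRRR
RRRRRR
RRRBRR
RKKKKR

Answer: RRRRRR
RRRRRR
RRRBRR
RRRRRR
RRRRRR
RRRRRR
RRRBRR
RKKKKR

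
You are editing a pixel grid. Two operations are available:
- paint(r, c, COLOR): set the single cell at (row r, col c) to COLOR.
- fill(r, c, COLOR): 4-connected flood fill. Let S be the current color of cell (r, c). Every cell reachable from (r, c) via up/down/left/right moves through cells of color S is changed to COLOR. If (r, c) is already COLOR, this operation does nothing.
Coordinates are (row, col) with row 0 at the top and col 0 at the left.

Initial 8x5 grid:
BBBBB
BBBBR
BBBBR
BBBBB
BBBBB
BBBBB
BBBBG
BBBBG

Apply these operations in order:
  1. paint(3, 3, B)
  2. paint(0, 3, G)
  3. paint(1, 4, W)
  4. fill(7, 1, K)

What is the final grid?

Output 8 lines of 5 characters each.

After op 1 paint(3,3,B):
BBBBB
BBBBR
BBBBR
BBBBB
BBBBB
BBBBB
BBBBG
BBBBG
After op 2 paint(0,3,G):
BBBGB
BBBBR
BBBBR
BBBBB
BBBBB
BBBBB
BBBBG
BBBBG
After op 3 paint(1,4,W):
BBBGB
BBBBW
BBBBR
BBBBB
BBBBB
BBBBB
BBBBG
BBBBG
After op 4 fill(7,1,K) [34 cells changed]:
KKKGB
KKKKW
KKKKR
KKKKK
KKKKK
KKKKK
KKKKG
KKKKG

Answer: KKKGB
KKKKW
KKKKR
KKKKK
KKKKK
KKKKK
KKKKG
KKKKG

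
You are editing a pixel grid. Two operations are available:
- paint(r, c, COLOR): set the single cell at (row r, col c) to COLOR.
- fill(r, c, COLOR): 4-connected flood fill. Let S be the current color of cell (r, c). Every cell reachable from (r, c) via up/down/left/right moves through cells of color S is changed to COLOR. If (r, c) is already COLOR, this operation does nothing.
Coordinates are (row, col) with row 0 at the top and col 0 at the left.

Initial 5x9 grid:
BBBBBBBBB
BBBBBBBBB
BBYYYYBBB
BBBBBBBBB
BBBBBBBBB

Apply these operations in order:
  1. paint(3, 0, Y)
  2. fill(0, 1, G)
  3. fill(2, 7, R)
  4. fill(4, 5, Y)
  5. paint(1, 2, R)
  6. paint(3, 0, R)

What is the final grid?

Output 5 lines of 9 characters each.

After op 1 paint(3,0,Y):
BBBBBBBBB
BBBBBBBBB
BBYYYYBBB
YBBBBBBBB
BBBBBBBBB
After op 2 fill(0,1,G) [40 cells changed]:
GGGGGGGGG
GGGGGGGGG
GGYYYYGGG
YGGGGGGGG
GGGGGGGGG
After op 3 fill(2,7,R) [40 cells changed]:
RRRRRRRRR
RRRRRRRRR
RRYYYYRRR
YRRRRRRRR
RRRRRRRRR
After op 4 fill(4,5,Y) [40 cells changed]:
YYYYYYYYY
YYYYYYYYY
YYYYYYYYY
YYYYYYYYY
YYYYYYYYY
After op 5 paint(1,2,R):
YYYYYYYYY
YYRYYYYYY
YYYYYYYYY
YYYYYYYYY
YYYYYYYYY
After op 6 paint(3,0,R):
YYYYYYYYY
YYRYYYYYY
YYYYYYYYY
RYYYYYYYY
YYYYYYYYY

Answer: YYYYYYYYY
YYRYYYYYY
YYYYYYYYY
RYYYYYYYY
YYYYYYYYY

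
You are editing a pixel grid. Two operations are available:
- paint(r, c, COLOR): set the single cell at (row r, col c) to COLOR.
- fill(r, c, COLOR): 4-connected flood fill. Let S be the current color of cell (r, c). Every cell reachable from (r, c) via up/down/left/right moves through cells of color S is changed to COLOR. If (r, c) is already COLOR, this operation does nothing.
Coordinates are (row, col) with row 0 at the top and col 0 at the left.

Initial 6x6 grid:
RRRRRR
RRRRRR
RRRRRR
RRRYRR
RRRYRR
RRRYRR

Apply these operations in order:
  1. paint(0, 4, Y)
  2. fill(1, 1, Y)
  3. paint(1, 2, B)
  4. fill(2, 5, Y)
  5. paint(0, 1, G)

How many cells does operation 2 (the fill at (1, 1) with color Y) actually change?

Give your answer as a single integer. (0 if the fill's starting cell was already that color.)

After op 1 paint(0,4,Y):
RRRRYR
RRRRRR
RRRRRR
RRRYRR
RRRYRR
RRRYRR
After op 2 fill(1,1,Y) [32 cells changed]:
YYYYYY
YYYYYY
YYYYYY
YYYYYY
YYYYYY
YYYYYY

Answer: 32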